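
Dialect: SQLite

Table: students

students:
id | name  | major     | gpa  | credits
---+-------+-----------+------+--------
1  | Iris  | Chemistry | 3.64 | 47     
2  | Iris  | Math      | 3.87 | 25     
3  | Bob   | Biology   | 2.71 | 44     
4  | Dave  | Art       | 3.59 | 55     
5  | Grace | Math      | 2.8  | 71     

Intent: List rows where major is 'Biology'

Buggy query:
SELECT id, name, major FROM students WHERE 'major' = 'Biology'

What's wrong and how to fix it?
Bug: Single quotes denote string literals in SQL; the column name is being compared as a constant string

Fix: Remove the quotes around the column name (or use double quotes for an identifier)

Corrected query:
SELECT id, name, major FROM students WHERE major = 'Biology'

Result:
id | name | major  
---+------+--------
3  | Bob  | Biology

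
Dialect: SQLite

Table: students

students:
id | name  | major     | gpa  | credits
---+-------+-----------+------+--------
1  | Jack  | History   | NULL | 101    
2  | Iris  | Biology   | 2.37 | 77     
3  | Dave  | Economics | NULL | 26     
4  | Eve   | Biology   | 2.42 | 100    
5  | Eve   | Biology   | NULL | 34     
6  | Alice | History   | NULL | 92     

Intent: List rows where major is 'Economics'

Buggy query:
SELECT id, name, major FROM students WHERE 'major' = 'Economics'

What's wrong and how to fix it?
Bug: Single quotes denote string literals in SQL; the column name is being compared as a constant string

Fix: Reference the column as major without single quotes

Corrected query:
SELECT id, name, major FROM students WHERE major = 'Economics'

Result:
id | name | major    
---+------+----------
3  | Dave | Economics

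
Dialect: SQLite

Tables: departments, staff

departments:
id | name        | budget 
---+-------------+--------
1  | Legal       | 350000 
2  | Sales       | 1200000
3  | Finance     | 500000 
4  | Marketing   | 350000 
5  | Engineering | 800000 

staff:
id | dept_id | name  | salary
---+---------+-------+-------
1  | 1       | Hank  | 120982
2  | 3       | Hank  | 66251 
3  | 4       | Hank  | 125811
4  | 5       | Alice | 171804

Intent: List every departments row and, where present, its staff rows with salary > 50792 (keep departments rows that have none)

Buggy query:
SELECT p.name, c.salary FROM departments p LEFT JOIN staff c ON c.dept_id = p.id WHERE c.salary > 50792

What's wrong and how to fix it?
Bug: Filtering c.salary in WHERE discards the NULL rows produced by LEFT JOIN, turning it into an inner join

Fix: Move the right-table condition into the ON clause so unmatched parents are kept

Corrected query:
SELECT p.name, c.salary FROM departments p LEFT JOIN staff c ON c.dept_id = p.id AND c.salary > 50792

Result:
name        | salary
------------+-------
Legal       | 120982
Sales       | NULL  
Finance     | 66251 
Marketing   | 125811
Engineering | 171804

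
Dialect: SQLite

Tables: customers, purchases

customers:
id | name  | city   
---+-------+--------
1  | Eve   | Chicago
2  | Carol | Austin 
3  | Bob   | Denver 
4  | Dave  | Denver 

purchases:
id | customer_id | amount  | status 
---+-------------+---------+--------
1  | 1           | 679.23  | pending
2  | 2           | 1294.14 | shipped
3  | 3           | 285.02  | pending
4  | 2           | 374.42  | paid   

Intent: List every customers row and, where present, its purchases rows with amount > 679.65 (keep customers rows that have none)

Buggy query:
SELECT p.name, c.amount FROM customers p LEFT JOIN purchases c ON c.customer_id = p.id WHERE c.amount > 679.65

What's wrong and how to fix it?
Bug: A WHERE condition on the right-hand table after LEFT JOIN drops unmatched parents

Fix: Put 'c.amount > 679.65' in the JOIN's ON clause instead of WHERE

Corrected query:
SELECT p.name, c.amount FROM customers p LEFT JOIN purchases c ON c.customer_id = p.id AND c.amount > 679.65

Result:
name  | amount 
------+--------
Eve   | NULL   
Carol | 1294.14
Bob   | NULL   
Dave  | NULL   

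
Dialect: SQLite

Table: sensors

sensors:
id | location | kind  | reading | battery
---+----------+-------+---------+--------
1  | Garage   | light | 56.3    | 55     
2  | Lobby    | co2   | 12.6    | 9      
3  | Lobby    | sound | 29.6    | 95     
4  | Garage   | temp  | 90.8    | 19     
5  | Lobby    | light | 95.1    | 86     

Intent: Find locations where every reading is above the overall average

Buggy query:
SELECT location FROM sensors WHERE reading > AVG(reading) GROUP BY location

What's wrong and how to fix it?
Bug: WHERE evaluates per row before aggregation, so AVG() is unavailable

Fix: Use a subquery for AVG and a HAVING MIN(...) filter so the condition holds for every row in the group

Corrected query:
SELECT location FROM sensors GROUP BY location HAVING MIN(reading) > (SELECT AVG(reading) FROM sensors)

Result:
(no rows)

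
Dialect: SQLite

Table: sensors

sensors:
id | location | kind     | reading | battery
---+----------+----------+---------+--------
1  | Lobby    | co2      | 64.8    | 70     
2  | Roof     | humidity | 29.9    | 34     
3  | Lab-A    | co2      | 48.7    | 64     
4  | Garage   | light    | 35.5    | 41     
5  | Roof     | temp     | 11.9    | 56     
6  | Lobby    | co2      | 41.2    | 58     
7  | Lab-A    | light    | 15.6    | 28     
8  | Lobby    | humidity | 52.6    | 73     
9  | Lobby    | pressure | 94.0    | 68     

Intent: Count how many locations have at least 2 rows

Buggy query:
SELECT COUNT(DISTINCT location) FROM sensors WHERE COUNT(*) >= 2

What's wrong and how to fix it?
Bug: COUNT(*) cannot appear in WHERE; the per-group count doesn't exist yet

Fix: Use a subquery that GROUPs and filters with HAVING, then count its rows

Corrected query:
SELECT COUNT(*) FROM (SELECT location FROM sensors GROUP BY location HAVING COUNT(*) >= 2)

Result:
COUNT(*)
--------
3       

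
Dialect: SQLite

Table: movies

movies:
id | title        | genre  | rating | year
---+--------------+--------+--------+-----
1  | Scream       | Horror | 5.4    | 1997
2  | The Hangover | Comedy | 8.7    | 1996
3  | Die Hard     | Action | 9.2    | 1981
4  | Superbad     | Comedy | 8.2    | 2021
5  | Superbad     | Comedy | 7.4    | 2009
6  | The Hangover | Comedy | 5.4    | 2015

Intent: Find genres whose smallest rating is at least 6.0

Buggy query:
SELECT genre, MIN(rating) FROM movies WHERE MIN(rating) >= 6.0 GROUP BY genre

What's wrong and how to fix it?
Bug: Aggregates like MIN are computed per group after WHERE runs

Fix: Replace WHERE with HAVING after the GROUP BY

Corrected query:
SELECT genre, MIN(rating) FROM movies GROUP BY genre HAVING MIN(rating) >= 6.0

Result:
genre  | MIN(rating)
-------+------------
Action | 9.2        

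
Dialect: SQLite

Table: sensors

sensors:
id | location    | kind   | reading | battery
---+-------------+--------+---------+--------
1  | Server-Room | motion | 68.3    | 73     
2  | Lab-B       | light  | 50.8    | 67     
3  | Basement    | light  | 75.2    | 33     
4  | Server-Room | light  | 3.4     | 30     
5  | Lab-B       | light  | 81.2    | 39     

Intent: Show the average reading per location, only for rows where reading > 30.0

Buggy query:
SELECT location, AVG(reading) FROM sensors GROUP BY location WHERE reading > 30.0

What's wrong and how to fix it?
Bug: WHERE cannot follow GROUP BY

Fix: Move the WHERE clause before GROUP BY

Corrected query:
SELECT location, AVG(reading) FROM sensors WHERE reading > 30.0 GROUP BY location

Result:
location    | AVG(reading)
------------+-------------
Basement    | 75.2        
Lab-B       | 66          
Server-Room | 68.3        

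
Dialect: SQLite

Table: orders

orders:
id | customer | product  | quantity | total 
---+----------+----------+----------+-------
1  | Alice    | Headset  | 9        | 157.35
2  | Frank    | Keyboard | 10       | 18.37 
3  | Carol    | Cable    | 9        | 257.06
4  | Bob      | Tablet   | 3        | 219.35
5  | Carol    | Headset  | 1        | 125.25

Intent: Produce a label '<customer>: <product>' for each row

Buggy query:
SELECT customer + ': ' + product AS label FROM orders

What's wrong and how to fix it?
Bug: SQLite uses || for string concatenation; + coerces text to numbers (yielding 0)

Fix: Use the || operator for string concatenation

Corrected query:
SELECT customer || ': ' || product AS label FROM orders

Result:
label          
---------------
Alice: Headset 
Frank: Keyboard
Carol: Cable   
Bob: Tablet    
Carol: Headset 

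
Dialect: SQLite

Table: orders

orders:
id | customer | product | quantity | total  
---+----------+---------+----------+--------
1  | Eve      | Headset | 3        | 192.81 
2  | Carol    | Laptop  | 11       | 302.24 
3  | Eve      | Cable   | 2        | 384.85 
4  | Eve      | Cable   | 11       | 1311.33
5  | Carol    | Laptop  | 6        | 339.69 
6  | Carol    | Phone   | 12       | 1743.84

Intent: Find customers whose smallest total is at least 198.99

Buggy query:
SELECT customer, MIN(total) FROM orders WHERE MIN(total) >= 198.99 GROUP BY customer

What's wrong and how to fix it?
Bug: MIN() in WHERE is a misuse of aggregate

Fix: Replace WHERE with HAVING after the GROUP BY

Corrected query:
SELECT customer, MIN(total) FROM orders GROUP BY customer HAVING MIN(total) >= 198.99

Result:
customer | MIN(total)
---------+-----------
Carol    | 302.24    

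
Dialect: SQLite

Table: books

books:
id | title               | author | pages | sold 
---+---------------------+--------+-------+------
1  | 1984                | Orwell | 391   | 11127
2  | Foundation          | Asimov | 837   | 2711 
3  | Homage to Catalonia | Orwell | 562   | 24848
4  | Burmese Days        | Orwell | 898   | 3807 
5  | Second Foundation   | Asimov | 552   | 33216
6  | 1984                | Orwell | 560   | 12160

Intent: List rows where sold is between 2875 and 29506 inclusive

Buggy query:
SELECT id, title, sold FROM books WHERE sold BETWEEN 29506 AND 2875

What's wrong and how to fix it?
Bug: BETWEEN expects the lower bound first; with 29506 AND 2875 the range is empty

Fix: Write BETWEEN 2875 AND 29506

Corrected query:
SELECT id, title, sold FROM books WHERE sold BETWEEN 2875 AND 29506

Result:
id | title               | sold 
---+---------------------+------
1  | 1984                | 11127
3  | Homage to Catalonia | 24848
4  | Burmese Days        | 3807 
6  | 1984                | 12160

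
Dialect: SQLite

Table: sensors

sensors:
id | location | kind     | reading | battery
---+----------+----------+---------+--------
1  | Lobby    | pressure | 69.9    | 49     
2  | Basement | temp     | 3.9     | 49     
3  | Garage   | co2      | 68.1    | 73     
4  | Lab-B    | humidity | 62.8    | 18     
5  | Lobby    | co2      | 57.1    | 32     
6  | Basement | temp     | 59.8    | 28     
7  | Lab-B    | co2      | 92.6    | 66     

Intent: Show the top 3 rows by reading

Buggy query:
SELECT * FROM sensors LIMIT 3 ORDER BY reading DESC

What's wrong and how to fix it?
Bug: ORDER BY cannot follow LIMIT; LIMIT is the final clause

Fix: Swap the clauses: ORDER BY first, then LIMIT

Corrected query:
SELECT * FROM sensors ORDER BY reading DESC LIMIT 3

Result:
id | location | kind     | reading | battery
---+----------+----------+---------+--------
7  | Lab-B    | co2      | 92.6    | 66     
1  | Lobby    | pressure | 69.9    | 49     
3  | Garage   | co2      | 68.1    | 73     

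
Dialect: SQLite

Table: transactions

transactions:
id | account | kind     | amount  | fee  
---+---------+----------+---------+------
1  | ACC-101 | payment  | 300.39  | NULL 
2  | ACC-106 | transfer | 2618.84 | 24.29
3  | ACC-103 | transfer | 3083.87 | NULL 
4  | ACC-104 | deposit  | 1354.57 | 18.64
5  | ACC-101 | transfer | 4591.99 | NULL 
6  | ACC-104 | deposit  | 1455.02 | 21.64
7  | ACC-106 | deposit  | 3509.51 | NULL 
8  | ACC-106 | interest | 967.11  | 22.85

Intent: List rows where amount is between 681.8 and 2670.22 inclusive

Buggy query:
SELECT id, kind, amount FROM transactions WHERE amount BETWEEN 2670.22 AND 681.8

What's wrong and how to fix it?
Bug: The bounds are reversed; BETWEEN a AND b requires a <= b to match anything

Fix: Write BETWEEN 681.8 AND 2670.22

Corrected query:
SELECT id, kind, amount FROM transactions WHERE amount BETWEEN 681.8 AND 2670.22

Result:
id | kind     | amount 
---+----------+--------
2  | transfer | 2618.84
4  | deposit  | 1354.57
6  | deposit  | 1455.02
8  | interest | 967.11 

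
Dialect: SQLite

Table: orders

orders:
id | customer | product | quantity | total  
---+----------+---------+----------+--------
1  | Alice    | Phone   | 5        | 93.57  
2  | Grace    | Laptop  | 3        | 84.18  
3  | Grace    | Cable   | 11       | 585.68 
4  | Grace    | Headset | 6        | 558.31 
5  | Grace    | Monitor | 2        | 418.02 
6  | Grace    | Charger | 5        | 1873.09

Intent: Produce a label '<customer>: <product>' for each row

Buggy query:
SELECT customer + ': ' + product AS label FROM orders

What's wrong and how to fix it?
Bug: SQLite uses || for string concatenation; + coerces text to numbers (yielding 0)

Fix: Replace + with || to concatenate text

Corrected query:
SELECT customer || ': ' || product AS label FROM orders

Result:
label         
--------------
Alice: Phone  
Grace: Laptop 
Grace: Cable  
Grace: Headset
Grace: Monitor
Grace: Charger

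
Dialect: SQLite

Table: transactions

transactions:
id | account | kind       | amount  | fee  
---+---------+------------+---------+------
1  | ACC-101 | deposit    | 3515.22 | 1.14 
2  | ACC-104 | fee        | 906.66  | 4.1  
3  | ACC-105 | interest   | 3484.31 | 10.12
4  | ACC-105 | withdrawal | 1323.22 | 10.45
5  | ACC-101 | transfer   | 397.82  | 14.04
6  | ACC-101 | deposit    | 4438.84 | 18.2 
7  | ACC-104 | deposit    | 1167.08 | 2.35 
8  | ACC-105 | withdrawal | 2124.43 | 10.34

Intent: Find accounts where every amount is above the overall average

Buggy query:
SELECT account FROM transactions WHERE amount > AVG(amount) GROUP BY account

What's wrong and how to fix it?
Bug: AVG() is an aggregate; it can't sit directly in WHERE

Fix: Compute the overall average in a scalar subquery and compare each group's MIN against it in HAVING

Corrected query:
SELECT account FROM transactions GROUP BY account HAVING MIN(amount) > (SELECT AVG(amount) FROM transactions)

Result:
(no rows)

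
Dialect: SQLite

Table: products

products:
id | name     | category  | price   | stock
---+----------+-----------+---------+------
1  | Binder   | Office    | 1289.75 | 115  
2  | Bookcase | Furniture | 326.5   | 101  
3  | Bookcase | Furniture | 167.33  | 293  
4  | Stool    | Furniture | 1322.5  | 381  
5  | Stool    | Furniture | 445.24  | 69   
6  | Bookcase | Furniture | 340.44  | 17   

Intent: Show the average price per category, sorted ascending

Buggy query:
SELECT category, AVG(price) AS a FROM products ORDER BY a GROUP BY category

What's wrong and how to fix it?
Bug: GROUP BY must precede ORDER BY

Fix: Move ORDER BY to the end, after GROUP BY

Corrected query:
SELECT category, AVG(price) AS a FROM products GROUP BY category ORDER BY a

Result:
category  | a      
----------+--------
Furniture | 520.402
Office    | 1289.75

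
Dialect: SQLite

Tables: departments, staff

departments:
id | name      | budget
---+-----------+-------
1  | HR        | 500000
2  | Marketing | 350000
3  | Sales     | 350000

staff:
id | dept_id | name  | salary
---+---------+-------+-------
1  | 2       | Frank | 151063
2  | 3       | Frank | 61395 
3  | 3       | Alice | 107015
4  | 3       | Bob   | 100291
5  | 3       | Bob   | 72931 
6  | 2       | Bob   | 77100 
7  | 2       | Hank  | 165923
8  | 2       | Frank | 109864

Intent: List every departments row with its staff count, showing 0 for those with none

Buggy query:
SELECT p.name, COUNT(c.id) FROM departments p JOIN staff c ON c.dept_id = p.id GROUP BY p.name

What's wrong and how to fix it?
Bug: An inner join excludes parents with zero children

Fix: Use LEFT JOIN so parents without children still appear (COUNT(c.id) gives 0)

Corrected query:
SELECT p.name, COUNT(c.id) FROM departments p LEFT JOIN staff c ON c.dept_id = p.id GROUP BY p.name

Result:
name      | COUNT(c.id)
----------+------------
HR        | 0          
Marketing | 4          
Sales     | 4          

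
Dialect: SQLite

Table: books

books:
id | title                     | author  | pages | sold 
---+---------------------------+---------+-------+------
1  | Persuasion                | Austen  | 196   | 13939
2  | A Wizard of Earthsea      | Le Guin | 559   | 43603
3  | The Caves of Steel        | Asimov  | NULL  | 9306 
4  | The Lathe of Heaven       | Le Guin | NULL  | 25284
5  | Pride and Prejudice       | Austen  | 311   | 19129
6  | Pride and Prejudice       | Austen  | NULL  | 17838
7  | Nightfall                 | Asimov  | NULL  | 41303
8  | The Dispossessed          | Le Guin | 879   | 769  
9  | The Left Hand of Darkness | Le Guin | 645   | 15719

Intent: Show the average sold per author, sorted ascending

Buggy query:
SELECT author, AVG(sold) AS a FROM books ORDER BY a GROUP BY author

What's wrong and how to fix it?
Bug: ORDER BY appears before GROUP BY; SQL clause order requires GROUP BY first

Fix: Move ORDER BY to the end, after GROUP BY

Corrected query:
SELECT author, AVG(sold) AS a FROM books GROUP BY author ORDER BY a

Result:
author  | a           
--------+-------------
Austen  | 16968.666667
Le Guin | 21343.75    
Asimov  | 25304.5     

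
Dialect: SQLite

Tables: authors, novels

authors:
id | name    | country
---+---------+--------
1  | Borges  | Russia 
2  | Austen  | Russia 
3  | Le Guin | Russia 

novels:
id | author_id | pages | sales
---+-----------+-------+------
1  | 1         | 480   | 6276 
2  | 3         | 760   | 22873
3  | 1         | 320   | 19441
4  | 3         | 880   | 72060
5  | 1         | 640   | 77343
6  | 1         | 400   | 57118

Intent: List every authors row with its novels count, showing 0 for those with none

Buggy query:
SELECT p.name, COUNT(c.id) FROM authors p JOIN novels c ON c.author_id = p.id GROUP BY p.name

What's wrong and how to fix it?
Bug: An inner join excludes parents with zero children

Fix: Use LEFT JOIN so parents without children still appear (COUNT(c.id) gives 0)

Corrected query:
SELECT p.name, COUNT(c.id) FROM authors p LEFT JOIN novels c ON c.author_id = p.id GROUP BY p.name

Result:
name    | COUNT(c.id)
--------+------------
Austen  | 0          
Borges  | 4          
Le Guin | 2          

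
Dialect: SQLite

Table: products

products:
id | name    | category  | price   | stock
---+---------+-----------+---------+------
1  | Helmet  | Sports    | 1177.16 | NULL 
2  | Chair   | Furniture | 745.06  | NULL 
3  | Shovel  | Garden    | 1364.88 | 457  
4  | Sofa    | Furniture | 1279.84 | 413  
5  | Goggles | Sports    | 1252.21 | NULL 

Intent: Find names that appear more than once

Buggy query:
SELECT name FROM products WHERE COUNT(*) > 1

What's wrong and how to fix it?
Bug: WHERE can't reference COUNT(*); aggregates are computed after WHERE

Fix: GROUP BY name, then filter groups with HAVING COUNT(*) > 1

Corrected query:
SELECT name FROM products GROUP BY name HAVING COUNT(*) > 1

Result:
(no rows)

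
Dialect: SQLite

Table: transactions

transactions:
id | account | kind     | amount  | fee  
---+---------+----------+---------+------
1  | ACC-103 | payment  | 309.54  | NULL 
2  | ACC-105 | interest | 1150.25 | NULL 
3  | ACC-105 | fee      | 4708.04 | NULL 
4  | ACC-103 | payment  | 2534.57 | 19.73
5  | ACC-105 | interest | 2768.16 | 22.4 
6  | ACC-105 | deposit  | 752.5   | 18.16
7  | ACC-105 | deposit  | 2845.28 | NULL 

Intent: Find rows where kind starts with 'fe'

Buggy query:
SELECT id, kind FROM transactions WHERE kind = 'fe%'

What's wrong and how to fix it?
Bug: Wildcards only work with LIKE; '=' treats '%' as a literal character

Fix: Use LIKE for wildcard pattern matching

Corrected query:
SELECT id, kind FROM transactions WHERE kind LIKE 'fe%'

Result:
id | kind
---+-----
3  | fee 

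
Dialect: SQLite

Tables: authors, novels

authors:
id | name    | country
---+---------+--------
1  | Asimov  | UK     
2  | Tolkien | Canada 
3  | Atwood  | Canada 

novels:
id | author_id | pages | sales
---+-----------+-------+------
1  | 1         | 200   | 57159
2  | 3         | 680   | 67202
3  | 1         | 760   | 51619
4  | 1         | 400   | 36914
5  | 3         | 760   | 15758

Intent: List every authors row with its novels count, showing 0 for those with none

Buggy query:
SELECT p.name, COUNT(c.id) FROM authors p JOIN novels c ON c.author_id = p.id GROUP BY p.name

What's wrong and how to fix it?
Bug: INNER JOIN drops authors rows that have no matching novels rows

Fix: Switch to LEFT JOIN to retain unmatched parent rows

Corrected query:
SELECT p.name, COUNT(c.id) FROM authors p LEFT JOIN novels c ON c.author_id = p.id GROUP BY p.name

Result:
name    | COUNT(c.id)
--------+------------
Asimov  | 3          
Atwood  | 2          
Tolkien | 0          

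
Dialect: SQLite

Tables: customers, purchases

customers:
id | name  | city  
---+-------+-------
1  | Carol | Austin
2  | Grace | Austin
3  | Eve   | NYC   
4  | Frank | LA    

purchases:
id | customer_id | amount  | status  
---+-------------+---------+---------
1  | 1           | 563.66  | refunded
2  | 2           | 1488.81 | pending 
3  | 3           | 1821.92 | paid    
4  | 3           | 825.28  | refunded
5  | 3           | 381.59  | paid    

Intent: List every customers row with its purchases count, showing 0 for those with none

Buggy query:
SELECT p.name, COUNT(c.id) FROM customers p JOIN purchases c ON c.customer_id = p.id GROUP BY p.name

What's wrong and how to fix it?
Bug: INNER JOIN drops customers rows that have no matching purchases rows

Fix: Use LEFT JOIN so parents without children still appear (COUNT(c.id) gives 0)

Corrected query:
SELECT p.name, COUNT(c.id) FROM customers p LEFT JOIN purchases c ON c.customer_id = p.id GROUP BY p.name

Result:
name  | COUNT(c.id)
------+------------
Carol | 1          
Eve   | 3          
Frank | 0          
Grace | 1          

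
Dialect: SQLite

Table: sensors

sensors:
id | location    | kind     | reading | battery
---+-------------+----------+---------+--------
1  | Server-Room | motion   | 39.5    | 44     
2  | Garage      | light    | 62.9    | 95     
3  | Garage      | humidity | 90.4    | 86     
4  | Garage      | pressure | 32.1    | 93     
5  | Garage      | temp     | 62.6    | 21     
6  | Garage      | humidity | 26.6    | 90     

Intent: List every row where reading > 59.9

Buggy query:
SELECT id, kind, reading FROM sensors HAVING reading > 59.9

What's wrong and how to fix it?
Bug: HAVING filters the output of aggregation, but this query has no GROUP BY and no aggregate functions, so SQLite rejects it (HAVING clause on a non-aggregate query); the condition here is per row

Fix: Use WHERE for row-level filtering

Corrected query:
SELECT id, kind, reading FROM sensors WHERE reading > 59.9

Result:
id | kind     | reading
---+----------+--------
2  | light    | 62.9   
3  | humidity | 90.4   
5  | temp     | 62.6   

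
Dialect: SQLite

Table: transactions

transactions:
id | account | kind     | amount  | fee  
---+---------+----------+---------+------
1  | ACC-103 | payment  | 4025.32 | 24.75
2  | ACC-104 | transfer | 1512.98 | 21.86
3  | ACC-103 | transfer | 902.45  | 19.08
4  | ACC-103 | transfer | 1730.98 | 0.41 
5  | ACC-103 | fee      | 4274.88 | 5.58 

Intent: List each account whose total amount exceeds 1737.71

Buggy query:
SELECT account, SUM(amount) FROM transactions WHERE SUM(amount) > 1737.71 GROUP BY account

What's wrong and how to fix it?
Bug: Aggregate functions cannot appear in a WHERE clause

Fix: Use HAVING (which filters groups after aggregation) instead of WHERE

Corrected query:
SELECT account, SUM(amount) FROM transactions GROUP BY account HAVING SUM(amount) > 1737.71

Result:
account | SUM(amount)
--------+------------
ACC-103 | 10933.63   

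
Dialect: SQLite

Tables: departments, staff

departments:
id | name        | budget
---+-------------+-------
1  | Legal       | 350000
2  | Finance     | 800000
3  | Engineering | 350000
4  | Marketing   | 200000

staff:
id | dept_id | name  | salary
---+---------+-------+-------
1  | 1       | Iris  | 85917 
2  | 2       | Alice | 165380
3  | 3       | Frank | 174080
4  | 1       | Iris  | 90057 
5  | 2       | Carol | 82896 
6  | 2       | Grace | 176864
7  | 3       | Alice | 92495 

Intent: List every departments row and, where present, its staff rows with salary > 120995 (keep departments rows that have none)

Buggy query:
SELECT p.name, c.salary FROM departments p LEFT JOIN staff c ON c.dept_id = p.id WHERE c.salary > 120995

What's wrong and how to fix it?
Bug: A WHERE condition on the right-hand table after LEFT JOIN drops unmatched parents

Fix: Put 'c.salary > 120995' in the JOIN's ON clause instead of WHERE

Corrected query:
SELECT p.name, c.salary FROM departments p LEFT JOIN staff c ON c.dept_id = p.id AND c.salary > 120995

Result:
name        | salary
------------+-------
Legal       | NULL  
Finance     | 165380
Finance     | 176864
Engineering | 174080
Marketing   | NULL  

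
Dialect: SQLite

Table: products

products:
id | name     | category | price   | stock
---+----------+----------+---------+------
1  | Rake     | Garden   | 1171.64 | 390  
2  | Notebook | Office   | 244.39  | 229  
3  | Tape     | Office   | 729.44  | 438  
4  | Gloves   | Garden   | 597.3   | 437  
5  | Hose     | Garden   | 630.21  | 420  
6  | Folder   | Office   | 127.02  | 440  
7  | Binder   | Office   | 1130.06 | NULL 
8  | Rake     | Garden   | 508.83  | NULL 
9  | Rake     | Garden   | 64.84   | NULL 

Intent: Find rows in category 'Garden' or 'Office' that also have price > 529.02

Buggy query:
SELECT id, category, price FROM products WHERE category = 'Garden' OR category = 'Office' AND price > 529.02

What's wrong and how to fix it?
Bug: Without parentheses, AND is evaluated before OR, so the price filter only applies to the 'Office' branch

Fix: Add parentheses around the OR so the AND applies to both alternatives

Corrected query:
SELECT id, category, price FROM products WHERE (category = 'Garden' OR category = 'Office') AND price > 529.02

Result:
id | category | price  
---+----------+--------
1  | Garden   | 1171.64
3  | Office   | 729.44 
4  | Garden   | 597.3  
5  | Garden   | 630.21 
7  | Office   | 1130.06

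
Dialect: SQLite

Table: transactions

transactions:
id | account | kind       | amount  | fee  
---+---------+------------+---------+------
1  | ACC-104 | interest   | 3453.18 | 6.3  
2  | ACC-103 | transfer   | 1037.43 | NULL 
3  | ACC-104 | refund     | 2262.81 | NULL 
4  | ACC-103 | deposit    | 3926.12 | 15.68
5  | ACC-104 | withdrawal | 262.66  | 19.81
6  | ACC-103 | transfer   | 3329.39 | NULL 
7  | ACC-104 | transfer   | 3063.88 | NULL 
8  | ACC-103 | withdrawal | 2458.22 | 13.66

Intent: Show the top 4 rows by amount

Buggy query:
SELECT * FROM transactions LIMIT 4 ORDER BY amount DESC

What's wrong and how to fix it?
Bug: ORDER BY cannot follow LIMIT; LIMIT is the final clause

Fix: Swap the clauses: ORDER BY first, then LIMIT

Corrected query:
SELECT * FROM transactions ORDER BY amount DESC LIMIT 4

Result:
id | account | kind     | amount  | fee  
---+---------+----------+---------+------
4  | ACC-103 | deposit  | 3926.12 | 15.68
1  | ACC-104 | interest | 3453.18 | 6.3  
6  | ACC-103 | transfer | 3329.39 | NULL 
7  | ACC-104 | transfer | 3063.88 | NULL 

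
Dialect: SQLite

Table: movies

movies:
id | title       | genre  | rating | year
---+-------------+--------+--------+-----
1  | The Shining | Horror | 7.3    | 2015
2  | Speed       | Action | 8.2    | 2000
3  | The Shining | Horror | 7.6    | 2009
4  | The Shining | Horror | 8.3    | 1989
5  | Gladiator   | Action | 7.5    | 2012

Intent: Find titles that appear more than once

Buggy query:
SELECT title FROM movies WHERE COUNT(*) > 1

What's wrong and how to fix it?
Bug: WHERE can't reference COUNT(*); aggregates are computed after WHERE

Fix: GROUP BY title, then filter groups with HAVING COUNT(*) > 1

Corrected query:
SELECT title FROM movies GROUP BY title HAVING COUNT(*) > 1

Result:
title      
-----------
The Shining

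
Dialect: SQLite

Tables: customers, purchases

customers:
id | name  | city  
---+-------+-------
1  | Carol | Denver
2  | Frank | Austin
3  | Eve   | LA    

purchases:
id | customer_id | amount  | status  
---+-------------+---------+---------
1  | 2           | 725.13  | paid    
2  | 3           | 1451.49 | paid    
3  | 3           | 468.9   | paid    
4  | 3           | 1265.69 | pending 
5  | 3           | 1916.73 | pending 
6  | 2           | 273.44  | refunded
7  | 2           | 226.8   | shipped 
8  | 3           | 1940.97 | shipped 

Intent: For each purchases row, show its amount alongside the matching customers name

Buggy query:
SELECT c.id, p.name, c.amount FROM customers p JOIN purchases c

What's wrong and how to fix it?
Bug: JOIN with no ON clause produces a cartesian product; every purchases row pairs with every customers row

Fix: Add ON c.customer_id = p.id to the JOIN

Corrected query:
SELECT c.id, p.name, c.amount FROM customers p JOIN purchases c ON c.customer_id = p.id

Result:
id | name  | amount 
---+-------+--------
1  | Frank | 725.13 
2  | Eve   | 1451.49
3  | Eve   | 468.9  
4  | Eve   | 1265.69
5  | Eve   | 1916.73
6  | Frank | 273.44 
7  | Frank | 226.8  
8  | Eve   | 1940.97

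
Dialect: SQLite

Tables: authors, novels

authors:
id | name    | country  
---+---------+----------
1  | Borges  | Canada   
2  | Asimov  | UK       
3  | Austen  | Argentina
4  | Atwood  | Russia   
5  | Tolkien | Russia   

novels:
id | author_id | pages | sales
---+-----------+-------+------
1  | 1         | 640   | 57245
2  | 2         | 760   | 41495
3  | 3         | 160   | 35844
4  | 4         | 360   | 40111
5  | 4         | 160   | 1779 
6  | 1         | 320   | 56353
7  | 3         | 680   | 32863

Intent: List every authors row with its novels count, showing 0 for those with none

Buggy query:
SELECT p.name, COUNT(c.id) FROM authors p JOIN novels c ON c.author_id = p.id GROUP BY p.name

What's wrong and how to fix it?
Bug: An inner join excludes parents with zero children

Fix: Switch to LEFT JOIN to retain unmatched parent rows

Corrected query:
SELECT p.name, COUNT(c.id) FROM authors p LEFT JOIN novels c ON c.author_id = p.id GROUP BY p.name

Result:
name    | COUNT(c.id)
--------+------------
Asimov  | 1          
Atwood  | 2          
Austen  | 2          
Borges  | 2          
Tolkien | 0          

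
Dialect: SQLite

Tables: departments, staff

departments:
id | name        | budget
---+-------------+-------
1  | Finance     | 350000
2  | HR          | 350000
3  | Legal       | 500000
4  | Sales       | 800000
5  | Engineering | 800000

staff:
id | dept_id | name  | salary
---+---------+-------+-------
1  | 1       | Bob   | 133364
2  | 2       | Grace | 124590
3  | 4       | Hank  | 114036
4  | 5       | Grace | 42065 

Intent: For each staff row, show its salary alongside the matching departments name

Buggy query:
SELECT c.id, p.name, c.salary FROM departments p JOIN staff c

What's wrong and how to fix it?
Bug: JOIN with no ON clause produces a cartesian product; every staff row pairs with every departments row

Fix: Add ON c.dept_id = p.id to the JOIN

Corrected query:
SELECT c.id, p.name, c.salary FROM departments p JOIN staff c ON c.dept_id = p.id

Result:
id | name        | salary
---+-------------+-------
1  | Finance     | 133364
2  | HR          | 124590
3  | Sales       | 114036
4  | Engineering | 42065 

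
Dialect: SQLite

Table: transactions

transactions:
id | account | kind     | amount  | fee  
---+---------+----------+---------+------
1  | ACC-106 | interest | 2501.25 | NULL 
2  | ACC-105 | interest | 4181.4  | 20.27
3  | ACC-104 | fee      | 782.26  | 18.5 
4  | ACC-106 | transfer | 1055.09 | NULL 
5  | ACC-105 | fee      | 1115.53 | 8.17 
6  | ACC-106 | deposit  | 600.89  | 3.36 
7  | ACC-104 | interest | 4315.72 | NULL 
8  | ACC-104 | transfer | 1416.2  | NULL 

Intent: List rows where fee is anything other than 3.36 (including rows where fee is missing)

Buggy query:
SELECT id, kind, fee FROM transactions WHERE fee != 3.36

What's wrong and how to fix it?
Bug: Inequality against NULL is unknown, not true; rows with NULL are dropped

Fix: Handle NULL separately with IS NULL alongside the inequality

Corrected query:
SELECT id, kind, fee FROM transactions WHERE fee != 3.36 OR fee IS NULL

Result:
id | kind     | fee  
---+----------+------
1  | interest | NULL 
2  | interest | 20.27
3  | fee      | 18.5 
4  | transfer | NULL 
5  | fee      | 8.17 
7  | interest | NULL 
8  | transfer | NULL 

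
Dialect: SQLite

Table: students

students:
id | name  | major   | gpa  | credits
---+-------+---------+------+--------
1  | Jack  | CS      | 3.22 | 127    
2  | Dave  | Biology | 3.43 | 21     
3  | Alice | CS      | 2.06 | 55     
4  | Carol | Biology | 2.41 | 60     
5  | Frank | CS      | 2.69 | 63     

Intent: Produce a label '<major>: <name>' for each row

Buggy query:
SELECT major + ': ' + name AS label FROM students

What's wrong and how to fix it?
Bug: '+' is numeric addition; on text columns SQLite converts them to 0 instead of concatenating

Fix: Use the || operator for string concatenation

Corrected query:
SELECT major || ': ' || name AS label FROM students

Result:
label         
--------------
CS: Jack      
Biology: Dave 
CS: Alice     
Biology: Carol
CS: Frank     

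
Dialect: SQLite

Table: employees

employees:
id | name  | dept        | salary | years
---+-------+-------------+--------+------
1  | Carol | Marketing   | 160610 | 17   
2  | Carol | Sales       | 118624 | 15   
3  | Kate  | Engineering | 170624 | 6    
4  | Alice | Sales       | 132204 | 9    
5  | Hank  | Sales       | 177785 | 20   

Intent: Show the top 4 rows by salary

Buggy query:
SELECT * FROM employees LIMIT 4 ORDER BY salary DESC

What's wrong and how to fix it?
Bug: LIMIT must come after ORDER BY

Fix: Swap the clauses: ORDER BY first, then LIMIT

Corrected query:
SELECT * FROM employees ORDER BY salary DESC LIMIT 4

Result:
id | name  | dept        | salary | years
---+-------+-------------+--------+------
5  | Hank  | Sales       | 177785 | 20   
3  | Kate  | Engineering | 170624 | 6    
1  | Carol | Marketing   | 160610 | 17   
4  | Alice | Sales       | 132204 | 9    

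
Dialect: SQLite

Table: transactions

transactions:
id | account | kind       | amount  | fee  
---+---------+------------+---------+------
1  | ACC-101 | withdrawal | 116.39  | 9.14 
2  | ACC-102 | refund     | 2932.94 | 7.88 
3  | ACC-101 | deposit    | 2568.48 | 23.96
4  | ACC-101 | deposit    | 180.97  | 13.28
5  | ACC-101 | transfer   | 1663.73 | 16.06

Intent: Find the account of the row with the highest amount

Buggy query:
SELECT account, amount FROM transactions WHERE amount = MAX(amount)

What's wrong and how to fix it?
Bug: WHERE is evaluated per row; an aggregate over the whole table isn't defined there

Fix: Use a subquery: WHERE amount = (SELECT MAX(amount) FROM transactions)

Corrected query:
SELECT account, amount FROM transactions WHERE amount = (SELECT MAX(amount) FROM transactions)

Result:
account | amount 
--------+--------
ACC-102 | 2932.94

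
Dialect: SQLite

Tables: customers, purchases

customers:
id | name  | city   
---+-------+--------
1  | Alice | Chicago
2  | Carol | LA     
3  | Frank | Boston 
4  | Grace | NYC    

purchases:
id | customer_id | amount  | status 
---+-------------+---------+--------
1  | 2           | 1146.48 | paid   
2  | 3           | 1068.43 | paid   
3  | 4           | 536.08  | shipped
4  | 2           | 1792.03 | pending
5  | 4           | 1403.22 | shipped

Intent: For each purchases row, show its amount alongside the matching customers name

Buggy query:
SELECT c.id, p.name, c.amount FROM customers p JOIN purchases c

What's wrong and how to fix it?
Bug: JOIN with no ON clause produces a cartesian product; every purchases row pairs with every customers row

Fix: Add ON c.customer_id = p.id to the JOIN

Corrected query:
SELECT c.id, p.name, c.amount FROM customers p JOIN purchases c ON c.customer_id = p.id

Result:
id | name  | amount 
---+-------+--------
1  | Carol | 1146.48
2  | Frank | 1068.43
3  | Grace | 536.08 
4  | Carol | 1792.03
5  | Grace | 1403.22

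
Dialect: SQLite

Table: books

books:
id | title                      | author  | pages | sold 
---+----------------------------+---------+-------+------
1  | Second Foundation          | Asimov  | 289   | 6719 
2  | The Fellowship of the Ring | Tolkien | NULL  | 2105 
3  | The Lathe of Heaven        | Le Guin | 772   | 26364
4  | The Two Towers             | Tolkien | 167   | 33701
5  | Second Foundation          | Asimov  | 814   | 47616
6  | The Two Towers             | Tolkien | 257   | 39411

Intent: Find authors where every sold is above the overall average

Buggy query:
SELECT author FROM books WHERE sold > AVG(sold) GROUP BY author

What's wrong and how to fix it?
Bug: AVG() is an aggregate; it can't sit directly in WHERE

Fix: Compute the overall average in a scalar subquery and compare each group's MIN against it in HAVING

Corrected query:
SELECT author FROM books GROUP BY author HAVING MIN(sold) > (SELECT AVG(sold) FROM books)

Result:
author 
-------
Le Guin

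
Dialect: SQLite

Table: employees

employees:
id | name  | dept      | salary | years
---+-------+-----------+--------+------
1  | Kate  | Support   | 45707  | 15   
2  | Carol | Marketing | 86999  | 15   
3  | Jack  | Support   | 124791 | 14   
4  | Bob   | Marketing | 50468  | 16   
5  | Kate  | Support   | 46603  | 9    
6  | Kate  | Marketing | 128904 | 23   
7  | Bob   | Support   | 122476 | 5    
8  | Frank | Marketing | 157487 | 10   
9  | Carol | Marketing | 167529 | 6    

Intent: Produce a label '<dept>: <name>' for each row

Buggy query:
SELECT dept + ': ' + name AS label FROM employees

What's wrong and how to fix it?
Bug: '+' is numeric addition; on text columns SQLite converts them to 0 instead of concatenating

Fix: Replace + with || to concatenate text

Corrected query:
SELECT dept || ': ' || name AS label FROM employees

Result:
label           
----------------
Support: Kate   
Marketing: Carol
Support: Jack   
Marketing: Bob  
Support: Kate   
Marketing: Kate 
Support: Bob    
Marketing: Frank
Marketing: Carol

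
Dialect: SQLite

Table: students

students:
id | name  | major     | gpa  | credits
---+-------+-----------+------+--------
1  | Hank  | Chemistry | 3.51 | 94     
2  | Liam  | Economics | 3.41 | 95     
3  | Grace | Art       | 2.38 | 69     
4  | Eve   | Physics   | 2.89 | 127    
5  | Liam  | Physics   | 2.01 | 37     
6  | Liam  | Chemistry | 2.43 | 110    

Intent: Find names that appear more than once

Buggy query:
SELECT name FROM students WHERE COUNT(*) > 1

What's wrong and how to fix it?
Bug: COUNT(*) is an aggregate and cannot be used in WHERE

Fix: Group first, then use HAVING for the count condition

Corrected query:
SELECT name FROM students GROUP BY name HAVING COUNT(*) > 1

Result:
name
----
Liam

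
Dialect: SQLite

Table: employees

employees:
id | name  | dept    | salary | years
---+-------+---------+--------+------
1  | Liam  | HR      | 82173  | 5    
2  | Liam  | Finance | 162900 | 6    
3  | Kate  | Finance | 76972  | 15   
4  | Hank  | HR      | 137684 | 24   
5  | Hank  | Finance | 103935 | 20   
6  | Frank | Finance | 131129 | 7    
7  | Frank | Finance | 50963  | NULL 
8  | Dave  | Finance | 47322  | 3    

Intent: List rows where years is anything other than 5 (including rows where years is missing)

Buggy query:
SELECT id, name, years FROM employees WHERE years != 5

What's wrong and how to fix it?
Bug: Inequality against NULL is unknown, not true; rows with NULL are dropped

Fix: Add an explicit OR years IS NULL to include the missing-value rows

Corrected query:
SELECT id, name, years FROM employees WHERE years != 5 OR years IS NULL

Result:
id | name  | years
---+-------+------
2  | Liam  | 6    
3  | Kate  | 15   
4  | Hank  | 24   
5  | Hank  | 20   
6  | Frank | 7    
7  | Frank | NULL 
8  | Dave  | 3    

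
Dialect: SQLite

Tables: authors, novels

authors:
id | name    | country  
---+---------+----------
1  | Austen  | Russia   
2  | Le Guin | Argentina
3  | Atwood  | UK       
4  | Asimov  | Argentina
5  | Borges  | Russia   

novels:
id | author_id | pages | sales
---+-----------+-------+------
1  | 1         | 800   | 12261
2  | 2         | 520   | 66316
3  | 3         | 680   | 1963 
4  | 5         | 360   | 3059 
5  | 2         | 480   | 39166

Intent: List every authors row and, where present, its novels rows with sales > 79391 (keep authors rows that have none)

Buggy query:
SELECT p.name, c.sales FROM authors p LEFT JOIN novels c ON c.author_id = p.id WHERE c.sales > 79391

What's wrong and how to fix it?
Bug: A WHERE condition on the right-hand table after LEFT JOIN drops unmatched parents

Fix: Move the right-table condition into the ON clause so unmatched parents are kept

Corrected query:
SELECT p.name, c.sales FROM authors p LEFT JOIN novels c ON c.author_id = p.id AND c.sales > 79391

Result:
name    | sales
--------+------
Austen  | NULL 
Le Guin | NULL 
Atwood  | NULL 
Asimov  | NULL 
Borges  | NULL 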